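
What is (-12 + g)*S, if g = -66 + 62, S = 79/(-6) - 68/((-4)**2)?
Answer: 836/3 ≈ 278.67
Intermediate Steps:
S = -209/12 (S = 79*(-1/6) - 68/16 = -79/6 - 68*1/16 = -79/6 - 17/4 = -209/12 ≈ -17.417)
g = -4
(-12 + g)*S = (-12 - 4)*(-209/12) = -16*(-209/12) = 836/3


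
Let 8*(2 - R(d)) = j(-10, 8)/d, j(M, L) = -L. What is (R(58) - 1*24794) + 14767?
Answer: -581449/58 ≈ -10025.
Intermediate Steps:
R(d) = 2 + 1/d (R(d) = 2 - (-1*8)/(8*d) = 2 - (-1)/d = 2 + 1/d)
(R(58) - 1*24794) + 14767 = ((2 + 1/58) - 1*24794) + 14767 = ((2 + 1/58) - 24794) + 14767 = (117/58 - 24794) + 14767 = -1437935/58 + 14767 = -581449/58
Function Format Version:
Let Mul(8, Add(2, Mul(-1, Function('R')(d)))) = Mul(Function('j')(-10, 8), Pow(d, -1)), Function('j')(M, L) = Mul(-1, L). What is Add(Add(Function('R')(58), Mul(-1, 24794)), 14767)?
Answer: Rational(-581449, 58) ≈ -10025.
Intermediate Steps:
Function('R')(d) = Add(2, Pow(d, -1)) (Function('R')(d) = Add(2, Mul(Rational(-1, 8), Mul(Mul(-1, 8), Pow(d, -1)))) = Add(2, Mul(Rational(-1, 8), Mul(-8, Pow(d, -1)))) = Add(2, Pow(d, -1)))
Add(Add(Function('R')(58), Mul(-1, 24794)), 14767) = Add(Add(Add(2, Pow(58, -1)), Mul(-1, 24794)), 14767) = Add(Add(Add(2, Rational(1, 58)), -24794), 14767) = Add(Add(Rational(117, 58), -24794), 14767) = Add(Rational(-1437935, 58), 14767) = Rational(-581449, 58)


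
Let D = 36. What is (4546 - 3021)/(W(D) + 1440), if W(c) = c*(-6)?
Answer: 1525/1224 ≈ 1.2459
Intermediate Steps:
W(c) = -6*c
(4546 - 3021)/(W(D) + 1440) = (4546 - 3021)/(-6*36 + 1440) = 1525/(-216 + 1440) = 1525/1224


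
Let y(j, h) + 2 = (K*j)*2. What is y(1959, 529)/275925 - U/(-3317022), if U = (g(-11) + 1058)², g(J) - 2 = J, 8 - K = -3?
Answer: 148859508679/305083098450 ≈ 0.48793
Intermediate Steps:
K = 11 (K = 8 - 1*(-3) = 8 + 3 = 11)
g(J) = 2 + J
y(j, h) = -2 + 22*j (y(j, h) = -2 + (11*j)*2 = -2 + 22*j)
U = 1100401 (U = ((2 - 11) + 1058)² = (-9 + 1058)² = 1049² = 1100401)
y(1959, 529)/275925 - U/(-3317022) = (-2 + 22*1959)/275925 - 1*1100401/(-3317022) = (-2 + 43098)*(1/275925) - 1100401*(-1/3317022) = 43096*(1/275925) + 1100401/3317022 = 43096/275925 + 1100401/3317022 = 148859508679/305083098450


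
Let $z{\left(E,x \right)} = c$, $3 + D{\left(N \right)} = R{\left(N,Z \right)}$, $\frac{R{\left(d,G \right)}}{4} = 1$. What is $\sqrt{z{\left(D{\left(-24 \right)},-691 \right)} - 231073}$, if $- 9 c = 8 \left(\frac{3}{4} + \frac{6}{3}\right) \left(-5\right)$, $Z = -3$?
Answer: $\frac{i \sqrt{2079547}}{3} \approx 480.69 i$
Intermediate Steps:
$R{\left(d,G \right)} = 4$ ($R{\left(d,G \right)} = 4 \cdot 1 = 4$)
$D{\left(N \right)} = 1$ ($D{\left(N \right)} = -3 + 4 = 1$)
$c = \frac{110}{9}$ ($c = - \frac{8 \left(\frac{3}{4} + \frac{6}{3}\right) \left(-5\right)}{9} = - \frac{8 \left(3 \cdot \frac{1}{4} + 6 \cdot \frac{1}{3}\right) \left(-5\right)}{9} = - \frac{8 \left(\frac{3}{4} + 2\right) \left(-5\right)}{9} = - \frac{8 \cdot \frac{11}{4} \left(-5\right)}{9} = - \frac{22 \left(-5\right)}{9} = \left(- \frac{1}{9}\right) \left(-110\right) = \frac{110}{9} \approx 12.222$)
$z{\left(E,x \right)} = \frac{110}{9}$
$\sqrt{z{\left(D{\left(-24 \right)},-691 \right)} - 231073} = \sqrt{\frac{110}{9} - 231073} = \sqrt{- \frac{2079547}{9}} = \frac{i \sqrt{2079547}}{3}$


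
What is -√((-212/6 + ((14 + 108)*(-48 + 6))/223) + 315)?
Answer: -5*√4595361/669 ≈ -16.022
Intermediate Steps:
-√((-212/6 + ((14 + 108)*(-48 + 6))/223) + 315) = -√((-212*⅙ + (122*(-42))*(1/223)) + 315) = -√((-106/3 - 5124*1/223) + 315) = -√((-106/3 - 5124/223) + 315) = -√(-39010/669 + 315) = -√(171725/669) = -5*√4595361/669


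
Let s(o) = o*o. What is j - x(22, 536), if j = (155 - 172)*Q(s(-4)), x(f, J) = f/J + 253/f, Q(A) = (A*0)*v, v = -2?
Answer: -3093/268 ≈ -11.541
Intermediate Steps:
s(o) = o**2
Q(A) = 0 (Q(A) = (A*0)*(-2) = 0*(-2) = 0)
x(f, J) = 253/f + f/J
j = 0 (j = (155 - 172)*0 = -17*0 = 0)
j - x(22, 536) = 0 - (253/22 + 22/536) = 0 - (253*(1/22) + 22*(1/536)) = 0 - (23/2 + 11/268) = 0 - 1*3093/268 = 0 - 3093/268 = -3093/268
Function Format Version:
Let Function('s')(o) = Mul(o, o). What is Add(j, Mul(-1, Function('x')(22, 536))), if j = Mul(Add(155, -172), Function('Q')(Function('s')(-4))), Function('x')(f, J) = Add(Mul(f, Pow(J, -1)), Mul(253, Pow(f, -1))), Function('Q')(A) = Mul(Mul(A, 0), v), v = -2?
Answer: Rational(-3093, 268) ≈ -11.541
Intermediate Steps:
Function('s')(o) = Pow(o, 2)
Function('Q')(A) = 0 (Function('Q')(A) = Mul(Mul(A, 0), -2) = Mul(0, -2) = 0)
Function('x')(f, J) = Add(Mul(253, Pow(f, -1)), Mul(f, Pow(J, -1)))
j = 0 (j = Mul(Add(155, -172), 0) = Mul(-17, 0) = 0)
Add(j, Mul(-1, Function('x')(22, 536))) = Add(0, Mul(-1, Add(Mul(253, Pow(22, -1)), Mul(22, Pow(536, -1))))) = Add(0, Mul(-1, Add(Mul(253, Rational(1, 22)), Mul(22, Rational(1, 536))))) = Add(0, Mul(-1, Add(Rational(23, 2), Rational(11, 268)))) = Add(0, Mul(-1, Rational(3093, 268))) = Add(0, Rational(-3093, 268)) = Rational(-3093, 268)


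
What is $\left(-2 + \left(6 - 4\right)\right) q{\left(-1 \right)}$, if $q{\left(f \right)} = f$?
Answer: $0$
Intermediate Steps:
$\left(-2 + \left(6 - 4\right)\right) q{\left(-1 \right)} = \left(-2 + \left(6 - 4\right)\right) \left(-1\right) = \left(-2 + 2\right) \left(-1\right) = 0 \left(-1\right) = 0$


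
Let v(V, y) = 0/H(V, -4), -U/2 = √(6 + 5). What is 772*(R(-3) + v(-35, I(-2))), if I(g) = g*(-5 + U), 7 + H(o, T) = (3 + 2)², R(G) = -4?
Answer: -3088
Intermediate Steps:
U = -2*√11 (U = -2*√(6 + 5) = -2*√11 ≈ -6.6332)
H(o, T) = 18 (H(o, T) = -7 + (3 + 2)² = -7 + 5² = -7 + 25 = 18)
I(g) = g*(-5 - 2*√11)
v(V, y) = 0 (v(V, y) = 0/18 = 0*(1/18) = 0)
772*(R(-3) + v(-35, I(-2))) = 772*(-4 + 0) = 772*(-4) = -3088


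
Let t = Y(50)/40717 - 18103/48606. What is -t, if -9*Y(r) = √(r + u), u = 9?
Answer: 18103/48606 + √59/366453 ≈ 0.37246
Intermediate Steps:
Y(r) = -√(9 + r)/9 (Y(r) = -√(r + 9)/9 = -√(9 + r)/9)
t = -18103/48606 - √59/366453 (t = -√(9 + 50)/9/40717 - 18103/48606 = -√59/9*(1/40717) - 18103*1/48606 = -√59/366453 - 18103/48606 = -18103/48606 - √59/366453 ≈ -0.37246)
-t = -(-18103/48606 - √59/366453) = 18103/48606 + √59/366453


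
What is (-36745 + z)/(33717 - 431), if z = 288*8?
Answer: -3131/3026 ≈ -1.0347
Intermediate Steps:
z = 2304
(-36745 + z)/(33717 - 431) = (-36745 + 2304)/(33717 - 431) = -34441/33286 = -34441*1/33286 = -3131/3026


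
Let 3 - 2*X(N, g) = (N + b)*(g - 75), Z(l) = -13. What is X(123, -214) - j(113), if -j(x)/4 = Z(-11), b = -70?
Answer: 7608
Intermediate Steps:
j(x) = 52 (j(x) = -4*(-13) = 52)
X(N, g) = 3/2 - (-75 + g)*(-70 + N)/2 (X(N, g) = 3/2 - (N - 70)*(g - 75)/2 = 3/2 - (-70 + N)*(-75 + g)/2 = 3/2 - (-75 + g)*(-70 + N)/2)
X(123, -214) - j(113) = (-5247/2 + 35*(-214) + (75/2)*123 - ½*123*(-214)) - 1*52 = (-5247/2 - 7490 + 9225/2 + 13161) - 52 = 7660 - 52 = 7608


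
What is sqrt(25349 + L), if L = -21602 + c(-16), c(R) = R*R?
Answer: sqrt(4003) ≈ 63.269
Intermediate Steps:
c(R) = R**2
L = -21346 (L = -21602 + (-16)**2 = -21602 + 256 = -21346)
sqrt(25349 + L) = sqrt(25349 - 21346) = sqrt(4003)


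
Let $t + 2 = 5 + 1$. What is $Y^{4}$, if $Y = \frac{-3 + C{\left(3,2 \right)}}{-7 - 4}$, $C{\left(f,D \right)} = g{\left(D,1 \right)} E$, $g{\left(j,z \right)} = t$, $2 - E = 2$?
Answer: $\frac{81}{14641} \approx 0.0055324$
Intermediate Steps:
$E = 0$ ($E = 2 - 2 = 0$)
$t = 4$ ($t = -2 + \left(5 + 1\right) = -2 + 6 = 4$)
$g{\left(j,z \right)} = 4$
$C{\left(f,D \right)} = 0$ ($C{\left(f,D \right)} = 4 \cdot 0 = 0$)
$Y = \frac{3}{11}$ ($Y = \frac{-3 + 0}{-7 - 4} = - \frac{3}{-11} = \left(-3\right) \left(- \frac{1}{11}\right) = \frac{3}{11} \approx 0.27273$)
$Y^{4} = \left(\frac{3}{11}\right)^{4} = \frac{81}{14641}$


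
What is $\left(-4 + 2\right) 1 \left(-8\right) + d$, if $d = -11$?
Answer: $5$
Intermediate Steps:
$\left(-4 + 2\right) 1 \left(-8\right) + d = \left(-4 + 2\right) 1 \left(-8\right) - 11 = \left(-2\right) 1 \left(-8\right) - 11 = \left(-2\right) \left(-8\right) - 11 = 16 - 11 = 5$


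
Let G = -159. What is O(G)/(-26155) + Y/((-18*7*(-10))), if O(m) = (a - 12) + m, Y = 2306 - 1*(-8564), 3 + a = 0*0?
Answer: 28452409/3295530 ≈ 8.6336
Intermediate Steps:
a = -3 (a = -3 + 0*0 = -3 + 0 = -3)
Y = 10870 (Y = 2306 + 8564 = 10870)
O(m) = -15 + m (O(m) = (-3 - 12) + m = -15 + m)
O(G)/(-26155) + Y/((-18*7*(-10))) = (-15 - 159)/(-26155) + 10870/((-18*7*(-10))) = -174*(-1/26155) + 10870/((-126*(-10))) = 174/26155 + 10870/1260 = 174/26155 + 10870*(1/1260) = 174/26155 + 1087/126 = 28452409/3295530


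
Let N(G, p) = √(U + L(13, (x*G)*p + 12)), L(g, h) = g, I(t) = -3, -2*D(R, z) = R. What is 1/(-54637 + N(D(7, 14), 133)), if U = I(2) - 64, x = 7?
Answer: -54637/2985201823 - 3*I*√6/2985201823 ≈ -1.8303e-5 - 2.4616e-9*I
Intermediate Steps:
D(R, z) = -R/2
U = -67 (U = -3 - 64 = -67)
N(G, p) = 3*I*√6 (N(G, p) = √(-67 + 13) = √(-54) = 3*I*√6)
1/(-54637 + N(D(7, 14), 133)) = 1/(-54637 + 3*I*√6)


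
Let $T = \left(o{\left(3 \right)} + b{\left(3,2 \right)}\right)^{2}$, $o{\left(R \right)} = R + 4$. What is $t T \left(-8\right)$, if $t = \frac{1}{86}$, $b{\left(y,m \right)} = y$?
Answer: $- \frac{400}{43} \approx -9.3023$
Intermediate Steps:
$o{\left(R \right)} = 4 + R$
$t = \frac{1}{86} \approx 0.011628$
$T = 100$ ($T = \left(\left(4 + 3\right) + 3\right)^{2} = \left(7 + 3\right)^{2} = 10^{2} = 100$)
$t T \left(-8\right) = \frac{1}{86} \cdot 100 \left(-8\right) = \frac{50}{43} \left(-8\right) = - \frac{400}{43}$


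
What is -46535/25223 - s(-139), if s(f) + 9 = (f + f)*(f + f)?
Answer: -1949153860/25223 ≈ -77277.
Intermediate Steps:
s(f) = -9 + 4*f² (s(f) = -9 + (f + f)*(f + f) = -9 + (2*f)*(2*f) = -9 + 4*f²)
-46535/25223 - s(-139) = -46535/25223 - (-9 + 4*(-139)²) = -46535*1/25223 - (-9 + 4*19321) = -46535/25223 - (-9 + 77284) = -46535/25223 - 1*77275 = -46535/25223 - 77275 = -1949153860/25223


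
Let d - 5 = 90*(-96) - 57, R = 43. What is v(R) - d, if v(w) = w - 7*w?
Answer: 8434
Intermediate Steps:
v(w) = -6*w
d = -8692 (d = 5 + (90*(-96) - 57) = 5 + (-8640 - 57) = 5 - 8697 = -8692)
v(R) - d = -6*43 - 1*(-8692) = -258 + 8692 = 8434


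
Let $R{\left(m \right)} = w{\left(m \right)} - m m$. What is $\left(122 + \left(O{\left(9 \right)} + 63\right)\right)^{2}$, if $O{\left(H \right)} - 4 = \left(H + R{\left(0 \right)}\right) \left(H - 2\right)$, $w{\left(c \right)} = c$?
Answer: $63504$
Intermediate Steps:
$R{\left(m \right)} = m - m^{2}$ ($R{\left(m \right)} = m - m m = m - m^{2}$)
$O{\left(H \right)} = 4 + H \left(-2 + H\right)$ ($O{\left(H \right)} = 4 + \left(H + 0 \left(1 - 0\right)\right) \left(H - 2\right) = 4 + \left(H + 0 \left(1 + 0\right)\right) \left(-2 + H\right) = 4 + \left(H + 0 \cdot 1\right) \left(-2 + H\right) = 4 + \left(H + 0\right) \left(-2 + H\right) = 4 + H \left(-2 + H\right)$)
$\left(122 + \left(O{\left(9 \right)} + 63\right)\right)^{2} = \left(122 + \left(\left(4 + 9^{2} - 18\right) + 63\right)\right)^{2} = \left(122 + \left(\left(4 + 81 - 18\right) + 63\right)\right)^{2} = \left(122 + \left(67 + 63\right)\right)^{2} = \left(122 + 130\right)^{2} = 252^{2} = 63504$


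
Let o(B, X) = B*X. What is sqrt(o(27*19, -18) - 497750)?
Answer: 2*I*sqrt(126746) ≈ 712.03*I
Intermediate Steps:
sqrt(o(27*19, -18) - 497750) = sqrt((27*19)*(-18) - 497750) = sqrt(513*(-18) - 497750) = sqrt(-9234 - 497750) = sqrt(-506984) = 2*I*sqrt(126746)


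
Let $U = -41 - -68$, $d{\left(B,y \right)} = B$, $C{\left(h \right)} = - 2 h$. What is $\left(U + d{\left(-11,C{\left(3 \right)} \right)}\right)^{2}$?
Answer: $256$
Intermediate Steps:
$U = 27$ ($U = -41 + 68 = 27$)
$\left(U + d{\left(-11,C{\left(3 \right)} \right)}\right)^{2} = \left(27 - 11\right)^{2} = 16^{2} = 256$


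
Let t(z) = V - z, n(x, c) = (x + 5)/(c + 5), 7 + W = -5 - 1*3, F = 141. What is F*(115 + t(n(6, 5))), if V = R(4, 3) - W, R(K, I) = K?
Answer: 187389/10 ≈ 18739.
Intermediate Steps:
W = -15 (W = -7 + (-5 - 1*3) = -7 + (-5 - 3) = -7 - 8 = -15)
n(x, c) = (5 + x)/(5 + c)
V = 19 (V = 4 - 1*(-15) = 4 + 15 = 19)
t(z) = 19 - z
F*(115 + t(n(6, 5))) = 141*(115 + (19 - (5 + 6)/(5 + 5))) = 141*(115 + (19 - 11/10)) = 141*(115 + 179/10) = 141*(1329/10) = 187389/10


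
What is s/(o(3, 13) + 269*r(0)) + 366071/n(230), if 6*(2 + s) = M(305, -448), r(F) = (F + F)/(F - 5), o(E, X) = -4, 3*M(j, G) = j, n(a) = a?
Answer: 13147621/8280 ≈ 1587.9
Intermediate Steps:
M(j, G) = j/3
r(F) = 2*F/(-5 + F) (r(F) = (2*F)/(-5 + F) = 2*F/(-5 + F))
s = 269/18 (s = -2 + ((⅓)*305)/6 = -2 + (⅙)*(305/3) = -2 + 305/18 = 269/18 ≈ 14.944)
s/(o(3, 13) + 269*r(0)) + 366071/n(230) = 269/(18*(-4 + 269*(2*0/(-5 + 0)))) + 366071/230 = 269/(18*(-4 + 269*(2*0/(-5)))) + 366071*(1/230) = 269/(18*(-4 + 269*(2*0*(-⅕)))) + 366071/230 = 269/(18*(-4 + 269*0)) + 366071/230 = 269/(18*(-4 + 0)) + 366071/230 = (269/18)/(-4) + 366071/230 = (269/18)*(-¼) + 366071/230 = -269/72 + 366071/230 = 13147621/8280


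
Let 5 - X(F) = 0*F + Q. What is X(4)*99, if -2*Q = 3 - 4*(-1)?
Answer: 1683/2 ≈ 841.50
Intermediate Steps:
Q = -7/2 (Q = -(3 - 4*(-1))/2 = -(3 + 4)/2 = -1/2*7 = -7/2 ≈ -3.5000)
X(F) = 17/2 (X(F) = 5 - (0*F - 7/2) = 5 - (0 - 7/2) = 5 - 1*(-7/2) = 5 + 7/2 = 17/2)
X(4)*99 = (17/2)*99 = 1683/2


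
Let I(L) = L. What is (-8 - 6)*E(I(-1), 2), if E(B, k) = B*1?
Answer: 14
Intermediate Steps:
E(B, k) = B
(-8 - 6)*E(I(-1), 2) = (-8 - 6)*(-1) = -14*(-1) = 14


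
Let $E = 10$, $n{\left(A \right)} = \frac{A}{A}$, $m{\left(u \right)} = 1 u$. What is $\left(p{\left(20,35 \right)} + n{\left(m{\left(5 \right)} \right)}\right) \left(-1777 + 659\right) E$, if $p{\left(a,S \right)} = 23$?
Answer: $-268320$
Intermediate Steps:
$m{\left(u \right)} = u$
$n{\left(A \right)} = 1$
$\left(p{\left(20,35 \right)} + n{\left(m{\left(5 \right)} \right)}\right) \left(-1777 + 659\right) E = \left(23 + 1\right) \left(-1777 + 659\right) 10 = 24 \left(-1118\right) 10 = \left(-26832\right) 10 = -268320$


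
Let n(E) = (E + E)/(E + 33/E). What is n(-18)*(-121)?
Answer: -26136/119 ≈ -219.63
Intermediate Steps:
n(E) = 2*E/(E + 33/E) (n(E) = (2*E)/(E + 33/E) = 2*E/(E + 33/E))
n(-18)*(-121) = (2*(-18)²/(33 + (-18)²))*(-121) = (2*324/(33 + 324))*(-121) = (2*324/357)*(-121) = (2*324*(1/357))*(-121) = (216/119)*(-121) = -26136/119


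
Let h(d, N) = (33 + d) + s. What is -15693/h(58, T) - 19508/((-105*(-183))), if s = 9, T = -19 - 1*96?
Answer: -60698359/384300 ≈ -157.95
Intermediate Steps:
T = -115 (T = -19 - 96 = -115)
h(d, N) = 42 + d (h(d, N) = (33 + d) + 9 = 42 + d)
-15693/h(58, T) - 19508/((-105*(-183))) = -15693/(42 + 58) - 19508/((-105*(-183))) = -15693/100 - 19508/19215 = -60698359/384300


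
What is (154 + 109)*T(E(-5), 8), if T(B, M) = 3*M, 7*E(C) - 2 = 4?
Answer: 6312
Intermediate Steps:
E(C) = 6/7 (E(C) = 2/7 + (1/7)*4 = 2/7 + 4/7 = 6/7)
(154 + 109)*T(E(-5), 8) = (154 + 109)*(3*8) = 263*24 = 6312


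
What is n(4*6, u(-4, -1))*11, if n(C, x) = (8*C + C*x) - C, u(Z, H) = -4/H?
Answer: 2904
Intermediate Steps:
n(C, x) = 7*C + C*x
n(4*6, u(-4, -1))*11 = ((4*6)*(7 - 4/(-1)))*11 = (24*(7 - 4*(-1)))*11 = (24*(7 + 4))*11 = (24*11)*11 = 264*11 = 2904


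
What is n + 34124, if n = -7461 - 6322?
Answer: 20341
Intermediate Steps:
n = -13783
n + 34124 = -13783 + 34124 = 20341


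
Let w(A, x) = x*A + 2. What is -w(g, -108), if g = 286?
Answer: 30886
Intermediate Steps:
w(A, x) = 2 + A*x (w(A, x) = A*x + 2 = 2 + A*x)
-w(g, -108) = -(2 + 286*(-108)) = -(2 - 30888) = -1*(-30886) = 30886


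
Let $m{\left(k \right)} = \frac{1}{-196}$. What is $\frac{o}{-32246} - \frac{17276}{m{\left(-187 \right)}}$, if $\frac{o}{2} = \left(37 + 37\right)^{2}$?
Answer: $\frac{54594020332}{16123} \approx 3.3861 \cdot 10^{6}$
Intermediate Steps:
$o = 10952$ ($o = 2 \left(37 + 37\right)^{2} = 2 \cdot 74^{2} = 2 \cdot 5476 = 10952$)
$m{\left(k \right)} = - \frac{1}{196}$
$\frac{o}{-32246} - \frac{17276}{m{\left(-187 \right)}} = \frac{10952}{-32246} - \frac{17276}{- \frac{1}{196}} = 10952 \left(- \frac{1}{32246}\right) - -3386096 = - \frac{5476}{16123} + 3386096 = \frac{54594020332}{16123}$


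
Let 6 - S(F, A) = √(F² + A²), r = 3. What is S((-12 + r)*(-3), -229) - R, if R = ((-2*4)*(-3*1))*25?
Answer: -594 - √53170 ≈ -824.59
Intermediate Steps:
S(F, A) = 6 - √(A² + F²) (S(F, A) = 6 - √(F² + A²) = 6 - √(A² + F²))
R = 600 (R = -8*(-3)*25 = 24*25 = 600)
S((-12 + r)*(-3), -229) - R = (6 - √((-229)² + ((-12 + 3)*(-3))²)) - 1*600 = (6 - √(52441 + (-9*(-3))²)) - 600 = (6 - √(52441 + 27²)) - 600 = (6 - √(52441 + 729)) - 600 = (6 - √53170) - 600 = -594 - √53170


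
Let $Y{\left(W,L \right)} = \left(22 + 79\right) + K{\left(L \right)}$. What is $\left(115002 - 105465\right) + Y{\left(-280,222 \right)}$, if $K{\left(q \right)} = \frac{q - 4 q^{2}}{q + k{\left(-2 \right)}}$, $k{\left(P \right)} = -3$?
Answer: $\frac{637936}{73} \approx 8738.8$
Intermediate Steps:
$K{\left(q \right)} = \frac{q - 4 q^{2}}{-3 + q}$ ($K{\left(q \right)} = \frac{q - 4 q^{2}}{q - 3} = \frac{q - 4 q^{2}}{-3 + q}$)
$Y{\left(W,L \right)} = 101 + \frac{L \left(1 - 4 L\right)}{-3 + L}$ ($Y{\left(W,L \right)} = \left(22 + 79\right) + \frac{L \left(1 - 4 L\right)}{-3 + L} = 101 + \frac{L \left(1 - 4 L\right)}{-3 + L}$)
$\left(115002 - 105465\right) + Y{\left(-280,222 \right)} = \left(115002 - 105465\right) + \frac{-303 - 4 \cdot 222^{2} + 102 \cdot 222}{-3 + 222} = 9537 + \frac{-303 - 197136 + 22644}{219} = 9537 + \frac{1}{219} \left(-174795\right) = 9537 - \frac{58265}{73} = \frac{637936}{73}$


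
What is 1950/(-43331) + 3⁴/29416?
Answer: -53851389/1274624696 ≈ -0.042249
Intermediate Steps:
1950/(-43331) + 3⁴/29416 = 1950*(-1/43331) + 81*(1/29416) = -1950/43331 + 81/29416 = -53851389/1274624696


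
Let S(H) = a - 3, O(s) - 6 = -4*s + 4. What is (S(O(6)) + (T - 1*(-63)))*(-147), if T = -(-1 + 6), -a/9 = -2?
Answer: -10731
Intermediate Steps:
a = 18 (a = -9*(-2) = 18)
T = -5 (T = -1*5 = -5)
O(s) = 10 - 4*s (O(s) = 6 + (-4*s + 4) = 6 + (4 - 4*s) = 10 - 4*s)
S(H) = 15 (S(H) = 18 - 3 = 15)
(S(O(6)) + (T - 1*(-63)))*(-147) = (15 + (-5 - 1*(-63)))*(-147) = (15 + (-5 + 63))*(-147) = (15 + 58)*(-147) = 73*(-147) = -10731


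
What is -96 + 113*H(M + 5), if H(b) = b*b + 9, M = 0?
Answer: 3746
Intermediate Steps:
H(b) = 9 + b**2 (H(b) = b**2 + 9 = 9 + b**2)
-96 + 113*H(M + 5) = -96 + 113*(9 + (0 + 5)**2) = -96 + 113*(9 + 5**2) = -96 + 113*(9 + 25) = -96 + 113*34 = -96 + 3842 = 3746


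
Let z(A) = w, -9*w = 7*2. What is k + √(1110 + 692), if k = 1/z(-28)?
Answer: -9/14 + √1802 ≈ 41.807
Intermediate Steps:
w = -14/9 (w = -7*2/9 = -⅑*14 = -14/9 ≈ -1.5556)
z(A) = -14/9
k = -9/14 (k = 1/(-14/9) = -9/14 ≈ -0.64286)
k + √(1110 + 692) = -9/14 + √(1110 + 692) = -9/14 + √1802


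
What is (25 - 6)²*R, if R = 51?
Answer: 18411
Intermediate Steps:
(25 - 6)²*R = (25 - 6)²*51 = 19²*51 = 361*51 = 18411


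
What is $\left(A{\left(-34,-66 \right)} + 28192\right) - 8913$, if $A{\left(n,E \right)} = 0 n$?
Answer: $19279$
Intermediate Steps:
$A{\left(n,E \right)} = 0$
$\left(A{\left(-34,-66 \right)} + 28192\right) - 8913 = \left(0 + 28192\right) - 8913 = 28192 - 8913 = 19279$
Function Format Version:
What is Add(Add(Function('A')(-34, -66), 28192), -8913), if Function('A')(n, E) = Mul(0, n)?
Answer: 19279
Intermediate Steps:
Function('A')(n, E) = 0
Add(Add(Function('A')(-34, -66), 28192), -8913) = Add(Add(0, 28192), -8913) = Add(28192, -8913) = 19279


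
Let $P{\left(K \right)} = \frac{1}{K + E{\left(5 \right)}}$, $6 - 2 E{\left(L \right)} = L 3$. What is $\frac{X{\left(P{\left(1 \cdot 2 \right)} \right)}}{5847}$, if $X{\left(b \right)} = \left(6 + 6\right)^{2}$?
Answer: $\frac{48}{1949} \approx 0.024628$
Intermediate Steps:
$E{\left(L \right)} = 3 - \frac{3 L}{2}$ ($E{\left(L \right)} = 3 - \frac{L 3}{2} = 3 - \frac{3 L}{2}$)
$P{\left(K \right)} = \frac{1}{- \frac{9}{2} + K}$ ($P{\left(K \right)} = \frac{1}{K + \left(3 - \frac{15}{2}\right)} = \frac{1}{K - \frac{9}{2}} = \frac{1}{- \frac{9}{2} + K}$)
$X{\left(b \right)} = 144$ ($X{\left(b \right)} = 12^{2} = 144$)
$\frac{X{\left(P{\left(1 \cdot 2 \right)} \right)}}{5847} = \frac{144}{5847} = 144 \cdot \frac{1}{5847} = \frac{48}{1949}$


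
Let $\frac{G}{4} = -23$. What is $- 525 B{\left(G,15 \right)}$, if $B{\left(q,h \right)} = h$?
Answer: $-7875$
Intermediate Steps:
$G = -92$ ($G = 4 \left(-23\right) = -92$)
$- 525 B{\left(G,15 \right)} = \left(-525\right) 15 = -7875$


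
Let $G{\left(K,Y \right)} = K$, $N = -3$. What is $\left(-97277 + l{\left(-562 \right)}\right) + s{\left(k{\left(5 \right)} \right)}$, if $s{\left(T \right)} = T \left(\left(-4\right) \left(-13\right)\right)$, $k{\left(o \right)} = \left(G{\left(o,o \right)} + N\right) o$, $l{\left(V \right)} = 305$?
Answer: $-96452$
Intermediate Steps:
$k{\left(o \right)} = o \left(-3 + o\right)$ ($k{\left(o \right)} = \left(o - 3\right) o = \left(-3 + o\right) o = o \left(-3 + o\right)$)
$s{\left(T \right)} = 52 T$ ($s{\left(T \right)} = T 52 = 52 T$)
$\left(-97277 + l{\left(-562 \right)}\right) + s{\left(k{\left(5 \right)} \right)} = \left(-97277 + 305\right) + 52 \cdot 5 \left(-3 + 5\right) = -96972 + 52 \cdot 5 \cdot 2 = -96972 + 52 \cdot 10 = -96972 + 520 = -96452$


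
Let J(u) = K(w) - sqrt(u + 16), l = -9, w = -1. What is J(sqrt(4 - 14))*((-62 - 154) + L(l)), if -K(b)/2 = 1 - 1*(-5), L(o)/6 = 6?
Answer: 2160 + 180*sqrt(16 + I*sqrt(10)) ≈ 2883.5 + 70.81*I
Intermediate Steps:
L(o) = 36 (L(o) = 6*6 = 36)
K(b) = -12 (K(b) = -2*(1 - 1*(-5)) = -2*(1 + 5) = -2*6 = -12)
J(u) = -12 - sqrt(16 + u) (J(u) = -12 - sqrt(u + 16) = -12 - sqrt(16 + u))
J(sqrt(4 - 14))*((-62 - 154) + L(l)) = (-12 - sqrt(16 + sqrt(4 - 14)))*((-62 - 154) + 36) = (-12 - sqrt(16 + sqrt(-10)))*(-216 + 36) = (-12 - sqrt(16 + I*sqrt(10)))*(-180) = 2160 + 180*sqrt(16 + I*sqrt(10))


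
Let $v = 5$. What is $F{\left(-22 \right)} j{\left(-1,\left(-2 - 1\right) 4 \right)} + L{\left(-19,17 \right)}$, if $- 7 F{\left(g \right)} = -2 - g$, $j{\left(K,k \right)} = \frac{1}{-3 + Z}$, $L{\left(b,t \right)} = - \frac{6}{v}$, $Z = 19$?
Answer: $- \frac{193}{140} \approx -1.3786$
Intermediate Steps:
$L{\left(b,t \right)} = - \frac{6}{5}$
$j{\left(K,k \right)} = \frac{1}{16}$ ($j{\left(K,k \right)} = \frac{1}{-3 + 19} = \frac{1}{16}$)
$F{\left(g \right)} = \frac{2}{7} + \frac{g}{7}$ ($F{\left(g \right)} = - \frac{-2 - g}{7} = \frac{2}{7} + \frac{g}{7}$)
$F{\left(-22 \right)} j{\left(-1,\left(-2 - 1\right) 4 \right)} + L{\left(-19,17 \right)} = \left(\frac{2}{7} + \frac{1}{7} \left(-22\right)\right) \frac{1}{16} - \frac{6}{5} = \left(\frac{2}{7} - \frac{22}{7}\right) \frac{1}{16} - \frac{6}{5} = \left(- \frac{20}{7}\right) \frac{1}{16} - \frac{6}{5} = - \frac{5}{28} - \frac{6}{5} = - \frac{193}{140}$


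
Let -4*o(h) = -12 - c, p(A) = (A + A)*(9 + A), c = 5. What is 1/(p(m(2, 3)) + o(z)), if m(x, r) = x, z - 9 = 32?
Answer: 4/193 ≈ 0.020725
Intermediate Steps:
z = 41 (z = 9 + 32 = 41)
p(A) = 2*A*(9 + A) (p(A) = (2*A)*(9 + A) = 2*A*(9 + A))
o(h) = 17/4 (o(h) = -(-12 - 1*5)/4 = -(-12 - 5)/4 = -¼*(-17) = 17/4)
1/(p(m(2, 3)) + o(z)) = 1/(2*2*(9 + 2) + 17/4) = 1/(2*2*11 + 17/4) = 1/(44 + 17/4) = 1/(193/4) = 4/193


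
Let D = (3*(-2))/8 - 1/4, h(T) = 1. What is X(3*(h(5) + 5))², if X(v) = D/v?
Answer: 1/324 ≈ 0.0030864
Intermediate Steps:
D = -1 (D = -6*⅛ - 1*¼ = -¾ - ¼ = -1)
X(v) = -1/v
X(3*(h(5) + 5))² = (-1/(3*(1 + 5)))² = (-1/(3*6))² = (-1/18)² = 1/324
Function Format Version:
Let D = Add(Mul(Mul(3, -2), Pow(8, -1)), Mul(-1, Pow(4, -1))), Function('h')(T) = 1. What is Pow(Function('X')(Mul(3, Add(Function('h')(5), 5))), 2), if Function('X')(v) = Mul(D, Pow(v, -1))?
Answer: Rational(1, 324) ≈ 0.0030864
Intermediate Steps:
D = -1 (D = Add(Mul(-6, Rational(1, 8)), Mul(-1, Rational(1, 4))) = Add(Rational(-3, 4), Rational(-1, 4)) = -1)
Function('X')(v) = Mul(-1, Pow(v, -1))
Pow(Function('X')(Mul(3, Add(Function('h')(5), 5))), 2) = Pow(Mul(-1, Pow(Mul(3, Add(1, 5)), -1)), 2) = Pow(Mul(-1, Pow(Mul(3, 6), -1)), 2) = Pow(Mul(-1, Pow(18, -1)), 2) = Pow(Mul(-1, Rational(1, 18)), 2) = Pow(Rational(-1, 18), 2) = Rational(1, 324)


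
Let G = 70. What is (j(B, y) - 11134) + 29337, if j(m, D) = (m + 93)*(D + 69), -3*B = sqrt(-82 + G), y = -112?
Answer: 14204 + 86*I*sqrt(3)/3 ≈ 14204.0 + 49.652*I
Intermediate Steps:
B = -2*I*sqrt(3)/3 (B = -sqrt(-82 + 70)/3 = -2*I*sqrt(3)/3 ≈ -1.1547*I)
j(m, D) = (69 + D)*(93 + m) (j(m, D) = (93 + m)*(69 + D) = (69 + D)*(93 + m))
(j(B, y) - 11134) + 29337 = ((6417 + 69*(-2*I*sqrt(3)/3) + 93*(-112) - (-224)*I*sqrt(3)/3) - 11134) + 29337 = ((6417 - 46*I*sqrt(3) - 10416 + 224*I*sqrt(3)/3) - 11134) + 29337 = ((-3999 + 86*I*sqrt(3)/3) - 11134) + 29337 = (-15133 + 86*I*sqrt(3)/3) + 29337 = 14204 + 86*I*sqrt(3)/3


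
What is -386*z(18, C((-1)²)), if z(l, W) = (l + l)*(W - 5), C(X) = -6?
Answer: 152856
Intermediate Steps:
z(l, W) = 2*l*(-5 + W) (z(l, W) = (2*l)*(-5 + W) = 2*l*(-5 + W))
-386*z(18, C((-1)²)) = -772*18*(-5 - 6) = -772*18*(-11) = -386*(-396) = 152856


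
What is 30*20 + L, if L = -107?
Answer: 493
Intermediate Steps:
30*20 + L = 30*20 - 107 = 600 - 107 = 493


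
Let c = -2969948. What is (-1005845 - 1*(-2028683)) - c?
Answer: 3992786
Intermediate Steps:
(-1005845 - 1*(-2028683)) - c = (-1005845 - 1*(-2028683)) - 1*(-2969948) = (-1005845 + 2028683) + 2969948 = 1022838 + 2969948 = 3992786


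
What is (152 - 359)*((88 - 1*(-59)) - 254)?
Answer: 22149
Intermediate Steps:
(152 - 359)*((88 - 1*(-59)) - 254) = -207*((88 + 59) - 254) = -207*(147 - 254) = -207*(-107) = 22149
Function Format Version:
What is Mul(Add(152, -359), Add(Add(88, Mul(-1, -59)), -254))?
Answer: 22149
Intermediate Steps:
Mul(Add(152, -359), Add(Add(88, Mul(-1, -59)), -254)) = Mul(-207, Add(Add(88, 59), -254)) = Mul(-207, Add(147, -254)) = Mul(-207, -107) = 22149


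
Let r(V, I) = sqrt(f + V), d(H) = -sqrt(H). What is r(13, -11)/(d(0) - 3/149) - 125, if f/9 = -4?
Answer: -125 - 149*I*sqrt(23)/3 ≈ -125.0 - 238.19*I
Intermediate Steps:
f = -36 (f = 9*(-4) = -36)
r(V, I) = sqrt(-36 + V)
r(13, -11)/(d(0) - 3/149) - 125 = sqrt(-36 + 13)/(-sqrt(0) - 3/149) - 125 = sqrt(-23)/(-1*0 - 3*1/149) - 125 = (I*sqrt(23))/(0 - 3/149) - 125 = (I*sqrt(23))/(-3/149) - 125 = -149*I*sqrt(23)/3 - 125 = -125 - 149*I*sqrt(23)/3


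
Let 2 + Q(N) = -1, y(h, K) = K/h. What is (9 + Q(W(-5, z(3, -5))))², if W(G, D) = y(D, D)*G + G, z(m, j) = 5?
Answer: 36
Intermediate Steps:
W(G, D) = 2*G (W(G, D) = (D/D)*G + G = 1*G + G = G + G = 2*G)
Q(N) = -3 (Q(N) = -2 - 1 = -3)
(9 + Q(W(-5, z(3, -5))))² = (9 - 3)² = 6² = 36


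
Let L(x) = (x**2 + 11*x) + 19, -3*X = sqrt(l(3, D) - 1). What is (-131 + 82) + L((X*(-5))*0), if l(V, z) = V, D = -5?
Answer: -30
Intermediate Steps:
X = -sqrt(2)/3 (X = -sqrt(3 - 1)/3 = -sqrt(2)/3 ≈ -0.47140)
L(x) = 19 + x**2 + 11*x
(-131 + 82) + L((X*(-5))*0) = (-131 + 82) + (19 + ((-sqrt(2)/3*(-5))*0)**2 + 11*((-sqrt(2)/3*(-5))*0)) = -49 + (19 + ((5*sqrt(2)/3)*0)**2 + 11*((5*sqrt(2)/3)*0)) = -49 + (19 + 0**2 + 11*0) = -49 + (19 + 0 + 0) = -49 + 19 = -30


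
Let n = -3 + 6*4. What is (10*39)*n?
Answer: 8190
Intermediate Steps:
n = 21 (n = -3 + 24 = 21)
(10*39)*n = (10*39)*21 = 390*21 = 8190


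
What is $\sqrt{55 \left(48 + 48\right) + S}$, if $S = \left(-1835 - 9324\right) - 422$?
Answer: $i \sqrt{6301} \approx 79.379 i$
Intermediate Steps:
$S = -11581$ ($S = -11159 - 422 = -11581$)
$\sqrt{55 \left(48 + 48\right) + S} = \sqrt{55 \left(48 + 48\right) - 11581} = \sqrt{55 \cdot 96 - 11581} = \sqrt{5280 - 11581} = \sqrt{-6301} = i \sqrt{6301}$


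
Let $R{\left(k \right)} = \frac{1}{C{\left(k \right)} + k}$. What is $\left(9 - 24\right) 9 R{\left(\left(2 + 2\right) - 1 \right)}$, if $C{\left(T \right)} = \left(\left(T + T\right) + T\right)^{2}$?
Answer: $- \frac{45}{28} \approx -1.6071$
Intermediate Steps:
$C{\left(T \right)} = 9 T^{2}$ ($C{\left(T \right)} = \left(2 T + T\right)^{2} = \left(3 T\right)^{2} = 9 T^{2}$)
$R{\left(k \right)} = \frac{1}{k + 9 k^{2}}$ ($R{\left(k \right)} = \frac{1}{9 k^{2} + k} = \frac{1}{k + 9 k^{2}}$)
$\left(9 - 24\right) 9 R{\left(\left(2 + 2\right) - 1 \right)} = \left(9 - 24\right) 9 \frac{1}{\left(\left(2 + 2\right) - 1\right) \left(1 + 9 \left(\left(2 + 2\right) - 1\right)\right)} = \left(9 - 24\right) 9 \frac{1}{\left(4 - 1\right) \left(1 + 9 \left(4 - 1\right)\right)} = \left(-15\right) 9 \frac{1}{3 \left(1 + 9 \cdot 3\right)} = - 135 \frac{1}{3 \left(1 + 27\right)} = - 135 \frac{1}{3 \cdot 28} = - 135 \cdot \frac{1}{3} \cdot \frac{1}{28} = \left(-135\right) \frac{1}{84} = - \frac{45}{28}$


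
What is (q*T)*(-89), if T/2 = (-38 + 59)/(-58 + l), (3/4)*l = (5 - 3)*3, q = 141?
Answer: 263529/25 ≈ 10541.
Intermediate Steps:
l = 8 (l = 4*((5 - 3)*3)/3 = 4*(2*3)/3 = (4/3)*6 = 8)
T = -21/25 (T = 2*((-38 + 59)/(-58 + 8)) = 2*(21/(-50)) = 2*(21*(-1/50)) = 2*(-21/50) = -21/25 ≈ -0.84000)
(q*T)*(-89) = (141*(-21/25))*(-89) = -2961/25*(-89) = 263529/25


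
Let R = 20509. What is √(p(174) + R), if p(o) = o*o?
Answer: √50785 ≈ 225.36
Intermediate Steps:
p(o) = o²
√(p(174) + R) = √(174² + 20509) = √(30276 + 20509) = √50785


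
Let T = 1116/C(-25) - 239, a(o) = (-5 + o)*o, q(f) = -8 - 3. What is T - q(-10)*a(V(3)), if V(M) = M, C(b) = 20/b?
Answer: -1700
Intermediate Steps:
q(f) = -11
a(o) = o*(-5 + o)
T = -1634 (T = 1116/((20/(-25))) - 239 = 1116/((20*(-1/25))) - 239 = 1116/(-⅘) - 239 = 1116*(-5/4) - 239 = -1395 - 239 = -1634)
T - q(-10)*a(V(3)) = -1634 - (-11)*3*(-5 + 3) = -1634 - (-11)*3*(-2) = -1634 - (-11)*(-6) = -1634 - 1*66 = -1634 - 66 = -1700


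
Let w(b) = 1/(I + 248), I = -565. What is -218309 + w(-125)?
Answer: -69203954/317 ≈ -2.1831e+5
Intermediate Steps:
w(b) = -1/317 (w(b) = 1/(-565 + 248) = 1/(-317) = -1/317)
-218309 + w(-125) = -218309 - 1/317 = -69203954/317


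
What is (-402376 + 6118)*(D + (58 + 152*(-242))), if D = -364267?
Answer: 158896684194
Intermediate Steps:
(-402376 + 6118)*(D + (58 + 152*(-242))) = (-402376 + 6118)*(-364267 + (58 + 152*(-242))) = -396258*(-364267 + (58 - 36784)) = -396258*(-364267 - 36726) = -396258*(-400993) = 158896684194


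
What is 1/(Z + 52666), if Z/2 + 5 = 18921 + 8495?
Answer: 1/107488 ≈ 9.3034e-6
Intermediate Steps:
Z = 54822 (Z = -10 + 2*(18921 + 8495) = -10 + 2*27416 = -10 + 54832 = 54822)
1/(Z + 52666) = 1/(54822 + 52666) = 1/107488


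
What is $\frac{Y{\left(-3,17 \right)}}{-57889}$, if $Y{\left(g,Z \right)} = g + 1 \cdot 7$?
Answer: $- \frac{4}{57889} \approx -6.9098 \cdot 10^{-5}$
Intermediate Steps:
$Y{\left(g,Z \right)} = 7 + g$ ($Y{\left(g,Z \right)} = g + 7 = 7 + g$)
$\frac{Y{\left(-3,17 \right)}}{-57889} = \frac{7 - 3}{-57889} = 4 \left(- \frac{1}{57889}\right) = - \frac{4}{57889}$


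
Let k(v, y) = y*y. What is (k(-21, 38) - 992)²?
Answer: 204304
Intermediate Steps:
k(v, y) = y²
(k(-21, 38) - 992)² = (38² - 992)² = (1444 - 992)² = 452² = 204304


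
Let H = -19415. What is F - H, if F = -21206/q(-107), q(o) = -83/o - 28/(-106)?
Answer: -5768971/5897 ≈ -978.29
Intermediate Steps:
q(o) = 14/53 - 83/o (q(o) = -83/o - 28*(-1/106) = -83/o + 14/53 = 14/53 - 83/o)
F = -120259226/5897 (F = -21206/(14/53 - 83/(-107)) = -21206/(14/53 - 83*(-1/107)) = -21206/(14/53 + 83/107) = -21206/5897/5671 = -21206*5671/5897 = -120259226/5897 ≈ -20393.)
F - H = -120259226/5897 - 1*(-19415) = -120259226/5897 + 19415 = -5768971/5897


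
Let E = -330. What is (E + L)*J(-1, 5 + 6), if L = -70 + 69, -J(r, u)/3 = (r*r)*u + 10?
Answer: 20853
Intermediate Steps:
J(r, u) = -30 - 3*u*r**2 (J(r, u) = -3*((r*r)*u + 10) = -3*(r**2*u + 10) = -3*(u*r**2 + 10) = -3*(10 + u*r**2) = -30 - 3*u*r**2)
L = -1
(E + L)*J(-1, 5 + 6) = (-330 - 1)*(-30 - 3*(5 + 6)*(-1)**2) = -331*(-30 - 3*11*1) = -331*(-30 - 33) = -331*(-63) = 20853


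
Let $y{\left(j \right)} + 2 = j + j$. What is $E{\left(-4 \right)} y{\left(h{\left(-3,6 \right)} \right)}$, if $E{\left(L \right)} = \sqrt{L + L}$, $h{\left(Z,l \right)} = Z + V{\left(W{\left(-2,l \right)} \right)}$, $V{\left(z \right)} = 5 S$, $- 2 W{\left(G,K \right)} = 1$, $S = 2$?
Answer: $24 i \sqrt{2} \approx 33.941 i$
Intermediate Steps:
$W{\left(G,K \right)} = - \frac{1}{2}$ ($W{\left(G,K \right)} = \left(- \frac{1}{2}\right) 1 = - \frac{1}{2}$)
$V{\left(z \right)} = 10$ ($V{\left(z \right)} = 5 \cdot 2 = 10$)
$h{\left(Z,l \right)} = 10 + Z$ ($h{\left(Z,l \right)} = Z + 10 = 10 + Z$)
$E{\left(L \right)} = \sqrt{2} \sqrt{L}$ ($E{\left(L \right)} = \sqrt{2 L} = \sqrt{2} \sqrt{L}$)
$y{\left(j \right)} = -2 + 2 j$ ($y{\left(j \right)} = -2 + \left(j + j\right) = -2 + 2 j$)
$E{\left(-4 \right)} y{\left(h{\left(-3,6 \right)} \right)} = \sqrt{2} \sqrt{-4} \left(-2 + 2 \left(10 - 3\right)\right) = \sqrt{2} \cdot 2 i \left(-2 + 2 \cdot 7\right) = 2 i \sqrt{2} \left(-2 + 14\right) = 2 i \sqrt{2} \cdot 12 = 24 i \sqrt{2}$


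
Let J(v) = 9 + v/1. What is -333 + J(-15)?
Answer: -339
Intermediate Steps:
J(v) = 9 + v (J(v) = 9 + v*1 = 9 + v)
-333 + J(-15) = -333 + (9 - 15) = -333 - 6 = -339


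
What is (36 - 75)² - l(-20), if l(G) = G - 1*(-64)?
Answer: 1477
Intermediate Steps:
l(G) = 64 + G (l(G) = G + 64 = 64 + G)
(36 - 75)² - l(-20) = (36 - 75)² - (64 - 20) = (-39)² - 1*44 = 1521 - 44 = 1477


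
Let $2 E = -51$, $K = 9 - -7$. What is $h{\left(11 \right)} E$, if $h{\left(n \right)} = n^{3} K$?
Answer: $-543048$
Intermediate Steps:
$K = 16$ ($K = 9 + 7 = 16$)
$h{\left(n \right)} = 16 n^{3}$ ($h{\left(n \right)} = n^{3} \cdot 16 = 16 n^{3}$)
$E = - \frac{51}{2}$ ($E = \frac{1}{2} \left(-51\right) = - \frac{51}{2} \approx -25.5$)
$h{\left(11 \right)} E = 16 \cdot 11^{3} \left(- \frac{51}{2}\right) = 16 \cdot 1331 \left(- \frac{51}{2}\right) = 21296 \left(- \frac{51}{2}\right) = -543048$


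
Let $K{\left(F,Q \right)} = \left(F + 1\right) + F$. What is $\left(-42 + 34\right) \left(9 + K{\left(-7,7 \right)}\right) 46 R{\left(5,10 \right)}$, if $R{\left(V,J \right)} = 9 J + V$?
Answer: $139840$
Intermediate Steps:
$K{\left(F,Q \right)} = 1 + 2 F$ ($K{\left(F,Q \right)} = \left(1 + F\right) + F = 1 + 2 F$)
$R{\left(V,J \right)} = V + 9 J$
$\left(-42 + 34\right) \left(9 + K{\left(-7,7 \right)}\right) 46 R{\left(5,10 \right)} = \left(-42 + 34\right) \left(9 + \left(1 + 2 \left(-7\right)\right)\right) 46 \left(5 + 9 \cdot 10\right) = - 8 \left(9 + \left(1 - 14\right)\right) 46 \left(5 + 90\right) = - 8 \left(9 - 13\right) 46 \cdot 95 = \left(-8\right) \left(-4\right) 46 \cdot 95 = 32 \cdot 46 \cdot 95 = 1472 \cdot 95 = 139840$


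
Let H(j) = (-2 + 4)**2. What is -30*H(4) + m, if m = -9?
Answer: -129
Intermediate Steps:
H(j) = 4 (H(j) = 2**2 = 4)
-30*H(4) + m = -30*4 - 9 = -120 - 9 = -129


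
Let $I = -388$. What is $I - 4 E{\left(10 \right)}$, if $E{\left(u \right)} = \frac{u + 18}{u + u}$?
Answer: $- \frac{1968}{5} \approx -393.6$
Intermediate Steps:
$E{\left(u \right)} = \frac{18 + u}{2 u}$
$I - 4 E{\left(10 \right)} = -388 - 4 \frac{18 + 10}{2 \cdot 10} = -388 - 4 \cdot \frac{1}{2} \cdot \frac{1}{10} \cdot 28 = -388 - \frac{28}{5} = - \frac{1968}{5}$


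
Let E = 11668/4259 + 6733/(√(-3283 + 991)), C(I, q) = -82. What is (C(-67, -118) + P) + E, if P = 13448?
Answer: 56937462/4259 - 6733*I*√573/1146 ≈ 13369.0 - 140.64*I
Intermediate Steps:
E = 11668/4259 - 6733*I*√573/1146 (E = 11668*(1/4259) + 6733/(√(-2292)) = 11668/4259 + 6733/((2*I*√573)) = 11668/4259 + 6733*(-I*√573/1146) = 11668/4259 - 6733*I*√573/1146 ≈ 2.7396 - 140.64*I)
(C(-67, -118) + P) + E = (-82 + 13448) + (11668/4259 - 6733*I*√573/1146) = 13366 + (11668/4259 - 6733*I*√573/1146) = 56937462/4259 - 6733*I*√573/1146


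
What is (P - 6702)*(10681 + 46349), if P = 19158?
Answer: 710365680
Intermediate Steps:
(P - 6702)*(10681 + 46349) = (19158 - 6702)*(10681 + 46349) = 12456*57030 = 710365680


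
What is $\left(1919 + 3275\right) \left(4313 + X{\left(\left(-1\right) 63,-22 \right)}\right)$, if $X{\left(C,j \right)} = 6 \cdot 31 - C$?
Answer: $23695028$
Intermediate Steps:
$X{\left(C,j \right)} = 186 - C$
$\left(1919 + 3275\right) \left(4313 + X{\left(\left(-1\right) 63,-22 \right)}\right) = \left(1919 + 3275\right) \left(4313 + \left(186 - \left(-1\right) 63\right)\right) = 5194 \left(4313 + \left(186 - -63\right)\right) = 5194 \left(4313 + \left(186 + 63\right)\right) = 5194 \left(4313 + 249\right) = 5194 \cdot 4562 = 23695028$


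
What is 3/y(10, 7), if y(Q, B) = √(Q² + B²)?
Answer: 3*√149/149 ≈ 0.24577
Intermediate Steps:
y(Q, B) = √(B² + Q²)
3/y(10, 7) = 3/(√(7² + 10²)) = 3/(√(49 + 100)) = 3/(√149) = 3*(√149/149) = 3*√149/149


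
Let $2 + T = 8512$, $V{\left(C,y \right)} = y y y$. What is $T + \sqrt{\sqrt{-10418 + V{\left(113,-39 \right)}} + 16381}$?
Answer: $8510 + \sqrt{16381 + i \sqrt{69737}} \approx 8638.0 + 1.0316 i$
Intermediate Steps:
$V{\left(C,y \right)} = y^{3}$ ($V{\left(C,y \right)} = y^{2} y = y^{3}$)
$T = 8510$ ($T = -2 + 8512 = 8510$)
$T + \sqrt{\sqrt{-10418 + V{\left(113,-39 \right)}} + 16381} = 8510 + \sqrt{\sqrt{-10418 + \left(-39\right)^{3}} + 16381} = 8510 + \sqrt{\sqrt{-10418 - 59319} + 16381} = 8510 + \sqrt{\sqrt{-69737} + 16381} = 8510 + \sqrt{i \sqrt{69737} + 16381} = 8510 + \sqrt{16381 + i \sqrt{69737}}$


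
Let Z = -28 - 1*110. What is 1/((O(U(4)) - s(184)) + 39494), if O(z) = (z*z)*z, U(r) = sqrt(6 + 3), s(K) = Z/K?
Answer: 4/158087 ≈ 2.5303e-5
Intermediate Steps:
Z = -138 (Z = -28 - 110 = -138)
s(K) = -138/K
U(r) = 3 (U(r) = sqrt(9) = 3)
O(z) = z**3 (O(z) = z**2*z = z**3)
1/((O(U(4)) - s(184)) + 39494) = 1/((3**3 - (-138)/184) + 39494) = 1/((27 - (-138)/184) + 39494) = 1/((27 - 1*(-3/4)) + 39494) = 1/((27 + 3/4) + 39494) = 1/(111/4 + 39494) = 1/(158087/4) = 4/158087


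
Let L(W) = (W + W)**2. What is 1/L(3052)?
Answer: 1/37258816 ≈ 2.6839e-8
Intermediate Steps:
L(W) = 4*W**2 (L(W) = (2*W)**2 = 4*W**2)
1/L(3052) = 1/(4*3052**2) = 1/(4*9314704) = 1/37258816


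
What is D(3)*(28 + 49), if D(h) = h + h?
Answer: 462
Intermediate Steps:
D(h) = 2*h
D(3)*(28 + 49) = (2*3)*(28 + 49) = 6*77 = 462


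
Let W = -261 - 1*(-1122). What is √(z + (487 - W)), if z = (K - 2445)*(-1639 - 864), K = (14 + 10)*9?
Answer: √5578813 ≈ 2361.9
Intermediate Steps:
K = 216 (K = 24*9 = 216)
W = 861 (W = -261 + 1122 = 861)
z = 5579187 (z = (216 - 2445)*(-1639 - 864) = -2229*(-2503) = 5579187)
√(z + (487 - W)) = √(5579187 + (487 - 1*861)) = √(5579187 + (487 - 861)) = √(5579187 - 374) = √5578813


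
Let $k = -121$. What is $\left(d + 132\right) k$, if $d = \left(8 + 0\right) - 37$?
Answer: $-12463$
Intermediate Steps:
$d = -29$ ($d = 8 - 37 = -29$)
$\left(d + 132\right) k = \left(-29 + 132\right) \left(-121\right) = 103 \left(-121\right) = -12463$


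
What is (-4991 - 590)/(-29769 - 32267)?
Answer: 5581/62036 ≈ 0.089964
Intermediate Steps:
(-4991 - 590)/(-29769 - 32267) = -5581/(-62036) = -5581*(-1/62036) = 5581/62036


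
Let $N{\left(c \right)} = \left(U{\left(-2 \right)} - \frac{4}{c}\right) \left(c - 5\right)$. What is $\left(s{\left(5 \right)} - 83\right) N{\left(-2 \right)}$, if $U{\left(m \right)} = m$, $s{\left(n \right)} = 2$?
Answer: $0$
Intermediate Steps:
$N{\left(c \right)} = \left(-5 + c\right) \left(-2 - \frac{4}{c}\right)$ ($N{\left(c \right)} = \left(-2 - \frac{4}{c}\right) \left(c - 5\right) = \left(-2 - \frac{4}{c}\right) \left(-5 + c\right) = \left(-5 + c\right) \left(-2 - \frac{4}{c}\right)$)
$\left(s{\left(5 \right)} - 83\right) N{\left(-2 \right)} = \left(2 - 83\right) \left(6 - -4 + \frac{20}{-2}\right) = - 81 \left(6 + 4 + 20 \left(- \frac{1}{2}\right)\right) = - 81 \left(6 + 4 - 10\right) = \left(-81\right) 0 = 0$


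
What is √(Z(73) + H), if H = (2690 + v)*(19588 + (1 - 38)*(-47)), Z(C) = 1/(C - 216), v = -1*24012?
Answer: I*√9298861578149/143 ≈ 21325.0*I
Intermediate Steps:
v = -24012
Z(C) = 1/(-216 + C)
H = -454734294 (H = (2690 - 24012)*(19588 + (1 - 38)*(-47)) = -21322*(19588 - 37*(-47)) = -21322*(19588 + 1739) = -21322*21327 = -454734294)
√(Z(73) + H) = √(1/(-216 + 73) - 454734294) = √(1/(-143) - 454734294) = √(-1/143 - 454734294) = √(-65027004043/143) = I*√9298861578149/143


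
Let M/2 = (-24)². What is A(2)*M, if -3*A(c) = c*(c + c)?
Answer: -3072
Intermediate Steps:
A(c) = -2*c²/3 (A(c) = -c*(c + c)/3 = -c*2*c/3 = -2*c²/3)
M = 1152 (M = 2*(-24)² = 2*576 = 1152)
A(2)*M = -⅔*2²*1152 = -⅔*4*1152 = -8/3*1152 = -3072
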